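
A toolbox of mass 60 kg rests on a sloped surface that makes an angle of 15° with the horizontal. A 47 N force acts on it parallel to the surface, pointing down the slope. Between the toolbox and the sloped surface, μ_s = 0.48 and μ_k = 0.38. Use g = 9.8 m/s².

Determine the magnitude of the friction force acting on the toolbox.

f ≈ 199 N (up the incline)

Perpendicular to the surface, N = m g cos θ = 60·9.8·cos 15° = 568 N.
Parallel to the incline, ΣF = 0 gives f = m g sin θ + P = 152.2 + 47 = 199.2 N (up-slope positive).
Maximum static friction available: μ_s N = 0.48 × 568 = 272.6 N.
Since |199.2| ≤ 272.6 N, static friction is sufficient; f equals the required value, not μ_s N.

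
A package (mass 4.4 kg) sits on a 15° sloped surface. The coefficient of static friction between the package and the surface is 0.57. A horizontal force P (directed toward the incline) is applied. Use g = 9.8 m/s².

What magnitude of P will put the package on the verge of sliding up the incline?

At impending motion up the slope, friction acts down-slope at its limit: f = μ_s N.
Perpendicular to the incline: N = m g cos θ + P sin θ.
Along the incline: P cos θ = m g sin θ + μ_s N = m g sin θ + μ_s (m g cos θ + P sin θ).
Solving, P (cos θ − μ_s sin θ) = m g (sin θ + μ_s cos θ), so P = 4.4×9.8×(sin 15° + 0.57 cos 15°)/(cos 15° − 0.57 sin 15°) = 43.1×0.8094/0.8184 = 42.6 N.

P ≈ 42.6 N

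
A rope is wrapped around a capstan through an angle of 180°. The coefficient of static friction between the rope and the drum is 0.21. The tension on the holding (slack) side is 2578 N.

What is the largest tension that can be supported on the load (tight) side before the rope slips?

T_max ≈ 4990 N

At impending slip the capstan equation gives T₂/T₁ = e^{μβ} with β in radians.
β = 180° × π/180 = 3.142 rad.
e^{μβ} = e^{0.21×3.142} = 1.934.
T₂ = T₁ · e^{μβ} = 2578 × 1.934 = 4990 N.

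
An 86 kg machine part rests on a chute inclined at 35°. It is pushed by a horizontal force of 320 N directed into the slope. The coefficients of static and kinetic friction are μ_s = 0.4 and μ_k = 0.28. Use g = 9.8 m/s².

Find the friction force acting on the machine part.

Normal direction: N = m g cos θ + P sin θ = 873.9 N.
Parallel to the incline: P cos θ − m g sin θ = 262.1 − 483.4 = -221.3 N; the friction needed to balance this is 221.3 N acting up the slope.
Maximum static friction: μ_s N = 0.4 × 873.9 = 349.6 N.
|f_req| = 221.3 ≤ 349.6 N → the machine part is in equilibrium; friction equals the required value.

f ≈ 221 N (up the incline)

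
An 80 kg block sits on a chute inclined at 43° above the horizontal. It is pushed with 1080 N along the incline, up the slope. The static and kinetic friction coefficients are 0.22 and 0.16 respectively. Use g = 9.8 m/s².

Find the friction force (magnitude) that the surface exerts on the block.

Perpendicular to the surface, N = m g cos θ = 80·9.8·cos 43° = 573.4 N.
Parallel to the incline, ΣF = 0 gives f = m g sin θ − P = 534.7 − 1080 = -545.3 N (up-slope positive).
Maximum static friction available: μ_s N = 0.22 × 573.4 = 126.1 N.
Since |-545.3| > 126.1 N, static friction cannot hold it; the block slides up the incline and kinetic friction applies: f = μ_k N = 0.16 × 573.4 = 91.7 N.

f ≈ 91.7 N (down the incline)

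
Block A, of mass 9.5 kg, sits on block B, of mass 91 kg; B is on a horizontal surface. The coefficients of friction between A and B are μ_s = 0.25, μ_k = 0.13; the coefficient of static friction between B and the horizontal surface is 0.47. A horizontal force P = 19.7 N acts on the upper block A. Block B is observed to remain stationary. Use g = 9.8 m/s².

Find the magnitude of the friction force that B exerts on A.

f ≈ 19.7 N

Normal force at the A–B interface: N₁ = m_A g = 93.1 N.
Maximum static friction on A from B: μ_s N₁ = 0.25×93.1 = 23.28 N.
Since P = 19.7 N ≤ 23.28 N, A does not slip on B; friction on A equals P = 19.7 N.
By Newton's third law B feels 19.7 N forward from A. With B stationary, the floor's static friction on B balances it: f₂ = 19.7 N (well within μ_s(m_A+m_B)g = 462.9 N).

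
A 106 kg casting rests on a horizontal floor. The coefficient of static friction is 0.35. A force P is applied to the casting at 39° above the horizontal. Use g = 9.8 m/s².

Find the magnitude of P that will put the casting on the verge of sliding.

N = m g − P sin α (the pull lifts the casting).
At impending slip, P cos α = μ_s N = μ_s (m g − P sin α).
Solving: P (cos α + μ_s sin α) = μ_s m g → P = 0.35×1040/(cos 39° + 0.35 sin 39°) = 364/0.9974 = 365 N.

P ≈ 365 N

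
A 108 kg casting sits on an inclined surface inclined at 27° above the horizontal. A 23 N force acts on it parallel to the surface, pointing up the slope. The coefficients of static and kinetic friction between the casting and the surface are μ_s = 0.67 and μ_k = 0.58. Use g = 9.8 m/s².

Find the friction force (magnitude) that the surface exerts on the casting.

Normal force: N = m g cos θ = 108 × 9.8 × cos 27° = 943 N.
Parallel to the incline, ΣF = 0 gives f = m g sin θ − P = 480.5 − 23 = 457.5 N (up-slope positive).
The static-friction ceiling is μ_s N = 0.67 × 943 = 631.8 N.
Since |457.5| ≤ 631.8 N, the casting remains in static equilibrium and friction takes exactly the required value.

f ≈ 458 N (up the incline)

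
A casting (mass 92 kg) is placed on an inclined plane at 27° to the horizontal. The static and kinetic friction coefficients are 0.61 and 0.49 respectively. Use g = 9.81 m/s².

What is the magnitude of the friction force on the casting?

f ≈ 410 N (up the incline)

Normal force: N = m g cos θ = 92 × 9.81 × cos 27° = 804.2 N.
For equilibrium along the incline, friction must balance the weight component: f = m g sin θ = 409.7 N up the slope.
The static-friction ceiling is μ_s N = 0.61 × 804.2 = 490.5 N.
Since |409.7| ≤ 490.5 N, the casting remains in static equilibrium and friction takes exactly the required value.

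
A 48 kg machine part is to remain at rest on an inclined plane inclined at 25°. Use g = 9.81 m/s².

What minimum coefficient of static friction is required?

μ_s,min ≈ 0.466

At the slip threshold m g sin θ = μ_s m g cos θ, so μ_s,min = tan θ.
μ_s,min = tan 25° = 0.466.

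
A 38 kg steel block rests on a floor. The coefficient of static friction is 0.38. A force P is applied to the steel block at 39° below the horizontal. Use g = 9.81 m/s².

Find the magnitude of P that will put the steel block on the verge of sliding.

P ≈ 263 N

N = m g + P sin α (the push presses the steel block into the floor).
At impending slip, P cos α = μ_s N = μ_s (m g + P sin α).
Solving: P (cos α − μ_s sin α) = μ_s m g → P = 0.38×373/(cos 39° − 0.38 sin 39°) = 142/0.538 = 263 N.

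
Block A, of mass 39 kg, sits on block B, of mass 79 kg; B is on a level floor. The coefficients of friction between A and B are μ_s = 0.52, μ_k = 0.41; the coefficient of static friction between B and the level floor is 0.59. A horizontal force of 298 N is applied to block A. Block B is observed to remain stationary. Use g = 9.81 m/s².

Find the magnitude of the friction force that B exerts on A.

Normal force at the A–B interface: N₁ = m_A g = 382.6 N.
Maximum static friction on A from B: μ_s N₁ = 0.52×382.6 = 198.9 N.
Since P = 298 N > 198.9 N, A slides on B; the A–B friction is kinetic: f₁ = μ_k N₁ = 0.41×382.6 = 157 N.
By Newton's third law B feels 157 N forward from A. With B stationary, the floor's static friction on B balances it: f₂ = 157 N (well within μ_s(m_A+m_B)g = 683 N).

f ≈ 157 N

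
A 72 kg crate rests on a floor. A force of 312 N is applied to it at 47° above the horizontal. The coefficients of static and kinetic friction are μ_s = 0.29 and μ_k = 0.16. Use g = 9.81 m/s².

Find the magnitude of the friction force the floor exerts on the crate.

f ≈ 76.5 N

Vertical equilibrium gives N = m g − P sin α = 478.1 N.
Horizontally, friction must balance P cos α = 212.8 N.
The static-friction limit is μ_s N = 138.7 N.
212.8 > 138.7 N → the crate slides; f = μ_k N = 0.16×478.1 = 76.5 N.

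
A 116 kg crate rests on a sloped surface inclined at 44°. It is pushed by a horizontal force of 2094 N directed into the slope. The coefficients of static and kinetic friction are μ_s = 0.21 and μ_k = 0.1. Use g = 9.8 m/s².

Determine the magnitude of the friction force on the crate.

f ≈ 227 N (down the incline)

Normal direction: N = m g cos θ + P sin θ = 2272 N.
Along the incline, the net driving force (taking up-slope positive) is P cos θ − m g sin θ = 1506 − 789.7 = 716.6 N, so equilibrium requires friction f = -716.6 N (down-slope).
Maximum static friction: μ_s N = 0.21 × 2272 = 477.2 N.
|f_req| = 716.6 > 477.2 N → the crate slides up the incline; f = μ_k N = 0.1 × 2272 = 227 N.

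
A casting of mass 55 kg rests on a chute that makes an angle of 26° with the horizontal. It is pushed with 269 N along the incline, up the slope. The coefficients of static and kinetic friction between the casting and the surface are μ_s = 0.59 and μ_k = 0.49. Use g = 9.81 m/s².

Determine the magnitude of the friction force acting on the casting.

f ≈ 32.5 N (down the incline)

The normal reaction is N = m g cos θ = 484.9 N.
Parallel to the incline, ΣF = 0 gives f = m g sin θ − P = 236.5 − 269 = -32.48 N (up-slope positive).
Static friction can supply at most μ_s N = 286.1 N.
Since |-32.48| ≤ 286.1 N, the casting remains in static equilibrium and friction takes exactly the required value.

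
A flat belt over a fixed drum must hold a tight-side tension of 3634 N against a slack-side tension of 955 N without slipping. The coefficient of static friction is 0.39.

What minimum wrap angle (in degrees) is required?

T₂/T₁ = e^{μβ} → β = ln(T₂/T₁)/μ.
β = ln(3634/955)/0.39 = 1.336/0.39 = 3.427 rad.
In degrees: β = 3.427 × 180/π = 196°.

β_min ≈ 196°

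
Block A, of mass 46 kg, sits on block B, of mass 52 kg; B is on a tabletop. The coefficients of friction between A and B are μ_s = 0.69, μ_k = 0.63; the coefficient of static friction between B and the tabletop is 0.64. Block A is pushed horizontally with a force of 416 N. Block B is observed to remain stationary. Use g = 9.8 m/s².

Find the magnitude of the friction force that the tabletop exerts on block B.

f ≈ 284 N

The normal force B exerts on A is simply A's weight, N₁ = 450.8 N.
Maximum static friction on A from B: μ_s N₁ = 0.69×450.8 = 311.1 N.
P = 416 N exceeds that limit, so A slips over B and the interface friction becomes kinetic: f₁ = μ_k N₁ = 0.63×450.8 = 284 N.
B experiences an equal 284 N forward from A (third law). B is in equilibrium, so the floor supplies f₂ = 284 N of static friction (limit μ_s(m_A+m_B)g = 614.7 N, not exceeded).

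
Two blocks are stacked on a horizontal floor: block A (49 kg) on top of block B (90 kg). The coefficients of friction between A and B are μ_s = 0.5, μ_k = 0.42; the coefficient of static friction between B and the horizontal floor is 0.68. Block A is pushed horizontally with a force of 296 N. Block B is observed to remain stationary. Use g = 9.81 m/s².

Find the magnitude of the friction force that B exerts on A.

f ≈ 202 N

Normal force at the A–B interface: N₁ = m_A g = 480.7 N.
Maximum static friction on A from B: μ_s N₁ = 0.5×480.7 = 240.3 N.
P = 296 N exceeds that limit, so A slips over B and the interface friction becomes kinetic: f₁ = μ_k N₁ = 0.42×480.7 = 202 N.
B experiences an equal 202 N forward from A (third law). B is in equilibrium, so the floor supplies f₂ = 202 N of static friction (limit μ_s(m_A+m_B)g = 927.2 N, not exceeded).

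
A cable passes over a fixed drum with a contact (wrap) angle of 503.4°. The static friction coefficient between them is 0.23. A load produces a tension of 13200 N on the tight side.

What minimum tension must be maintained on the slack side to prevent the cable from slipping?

Capstan equation at impending slip: T_tight/T_slack = e^{μβ}.
β = 503.4° = 8.786 rad; e^{μβ} = e^{0.23×8.786} = 7.544.
T_slack = T_tight / e^{μβ} = 13200 / 7.544 = 1750 N.

T_min ≈ 1750 N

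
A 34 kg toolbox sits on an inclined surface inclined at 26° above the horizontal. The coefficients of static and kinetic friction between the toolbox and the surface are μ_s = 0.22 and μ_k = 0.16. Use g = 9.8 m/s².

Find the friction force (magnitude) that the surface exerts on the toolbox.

f ≈ 47.9 N (up the incline)

The normal reaction is N = m g cos θ = 299.5 N.
Along the slope the weight component is m g sin θ = 146.1 N; friction must supply exactly this, acting up-slope.
Static friction can supply at most μ_s N = 65.89 N.
Since |146.1| > 65.89 N, static friction cannot hold it; the toolbox slides down the incline and kinetic friction applies: f = μ_k N = 0.16 × 299.5 = 47.9 N.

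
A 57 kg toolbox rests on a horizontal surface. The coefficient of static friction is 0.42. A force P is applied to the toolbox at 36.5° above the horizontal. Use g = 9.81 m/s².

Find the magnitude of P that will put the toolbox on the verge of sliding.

N = m g − P sin α (the pull lifts the toolbox).
At impending slip, P cos α = μ_s N = μ_s (m g − P sin α).
Solving: P (cos α + μ_s sin α) = μ_s m g → P = 0.42×559/(cos 36.5° + 0.42 sin 36.5°) = 235/1.054 = 223 N.

P ≈ 223 N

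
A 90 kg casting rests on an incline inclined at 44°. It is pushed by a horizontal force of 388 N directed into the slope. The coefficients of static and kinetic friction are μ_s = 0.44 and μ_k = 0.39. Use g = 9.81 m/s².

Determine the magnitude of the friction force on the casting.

The horizontal push has a component P sin θ into the surface, so N = m g cos θ + P sin θ = 635.1 + 269.5 = 904.6 N.
Parallel to the incline: P cos θ − m g sin θ = 279.1 − 613.3 = -334.2 N; the friction needed to balance this is 334.2 N acting up the slope.
The limit of static friction is μ_s N = 398 N.
Since 334.2 N is within the 398 N limit, the casting stays put and friction is exactly 334 N.

f ≈ 334 N (up the incline)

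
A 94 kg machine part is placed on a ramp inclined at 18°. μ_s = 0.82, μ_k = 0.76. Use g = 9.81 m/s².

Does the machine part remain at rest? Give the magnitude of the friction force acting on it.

f ≈ 285 N

N = m g cos θ = 877 N.
Down-slope weight component: m g sin θ = 285 N.
μ_s N = 719 N.
285 ≤ 719 N, so it stays put; friction = 285 N.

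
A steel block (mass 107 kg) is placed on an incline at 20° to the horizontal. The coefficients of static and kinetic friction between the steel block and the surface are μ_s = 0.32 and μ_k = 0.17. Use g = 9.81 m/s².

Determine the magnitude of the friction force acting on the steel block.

Perpendicular to the surface, N = m g cos θ = 107·9.81·cos 20° = 986.4 N.
Along the slope the weight component is m g sin θ = 359 N; friction must supply exactly this, acting up-slope.
The static-friction ceiling is μ_s N = 0.32 × 986.4 = 315.6 N.
Since |359| > 315.6 N, static friction cannot hold it; the steel block slides down the incline and kinetic friction applies: f = μ_k N = 0.17 × 986.4 = 168 N.

f ≈ 168 N (up the incline)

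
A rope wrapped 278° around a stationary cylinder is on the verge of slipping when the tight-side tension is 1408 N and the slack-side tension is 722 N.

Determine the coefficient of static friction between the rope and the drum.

T₂/T₁ = e^{μβ} → μ = ln(T₂/T₁)/β.
β = 278° = 4.852 rad.
μ = ln(1408/722)/4.852 = ln(1.95)/4.852 = 0.138.

μ ≈ 0.138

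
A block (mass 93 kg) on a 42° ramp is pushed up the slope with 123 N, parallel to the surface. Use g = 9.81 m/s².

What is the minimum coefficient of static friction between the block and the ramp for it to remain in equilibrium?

N = m g cos θ = 678 N.
Friction must make up the shortfall along the incline: f = m g sin θ − P = 610.5 − 123 = 487.5 N.
At the threshold f = μ_s N, so μ_s,min = 487.5/678 = 0.719.

μ_s,min ≈ 0.719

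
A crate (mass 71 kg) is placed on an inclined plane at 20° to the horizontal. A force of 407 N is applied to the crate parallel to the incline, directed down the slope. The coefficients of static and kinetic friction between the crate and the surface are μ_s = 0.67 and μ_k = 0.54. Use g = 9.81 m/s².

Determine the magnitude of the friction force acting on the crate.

f ≈ 353 N (up the incline)

Normal force: N = m g cos θ = 71 × 9.81 × cos 20° = 654.5 N.
For equilibrium along the incline the friction force must supply f = m g sin θ + P = 238.2 + 407 = 645.2 N (positive meaning up-slope).
Maximum static friction available: μ_s N = 0.67 × 654.5 = 438.5 N.
Since |645.2| > 438.5 N, static friction cannot hold it; the crate slides down the incline and kinetic friction applies: f = μ_k N = 0.54 × 654.5 = 353 N.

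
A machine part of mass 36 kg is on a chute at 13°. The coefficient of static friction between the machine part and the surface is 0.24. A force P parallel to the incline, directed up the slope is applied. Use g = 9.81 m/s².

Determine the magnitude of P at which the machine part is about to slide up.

P ≈ 162 N

At impending motion up the slope, friction acts down-slope at its limit: f = μ_s N.
P is parallel to the surface, so N = m g cos θ = 344 N.
Along the incline: P = m g sin θ + μ_s N = 79.4 + 0.24×344 = 162 N.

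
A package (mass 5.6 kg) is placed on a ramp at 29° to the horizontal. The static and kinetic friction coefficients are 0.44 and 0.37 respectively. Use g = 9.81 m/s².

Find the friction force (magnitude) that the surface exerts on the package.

Normal force: N = m g cos θ = 5.6 × 9.81 × cos 29° = 48.05 N.
For equilibrium along the incline, friction must balance the weight component: f = m g sin θ = 26.63 N up the slope.
Maximum static friction available: μ_s N = 0.44 × 48.05 = 21.14 N.
|26.63| exceeds 21.14 N, so the package slips down-slope; friction is kinetic, f = μ_k N = 0.37×48.05 = 17.8 N.

f ≈ 17.8 N (up the incline)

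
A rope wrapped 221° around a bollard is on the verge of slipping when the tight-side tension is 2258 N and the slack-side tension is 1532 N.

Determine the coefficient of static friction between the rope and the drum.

T₂/T₁ = e^{μβ} → μ = ln(T₂/T₁)/β.
β = 221° = 3.857 rad.
μ = ln(2258/1532)/3.857 = ln(1.474)/3.857 = 0.101.

μ ≈ 0.101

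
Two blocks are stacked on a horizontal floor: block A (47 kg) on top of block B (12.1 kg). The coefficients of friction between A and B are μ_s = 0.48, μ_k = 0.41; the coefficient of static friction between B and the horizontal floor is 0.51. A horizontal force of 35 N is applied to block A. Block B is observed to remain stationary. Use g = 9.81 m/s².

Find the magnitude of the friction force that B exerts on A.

f ≈ 35 N

Between the blocks, N₁ = m_A g = 461.1 N.
So the A–B interface can sustain at most μ_s N₁ = 221.3 N of static friction.
P = 35 N is within that limit, so A and B move together (both at rest); the A–B friction is simply f₁ = P = 35 N.
By Newton's third law B feels 35 N forward from A. With B stationary, the floor's static friction on B balances it: f₂ = 35 N (well within μ_s(m_A+m_B)g = 295.7 N).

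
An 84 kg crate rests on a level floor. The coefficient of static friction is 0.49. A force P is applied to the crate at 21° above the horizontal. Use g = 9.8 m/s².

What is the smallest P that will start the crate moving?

N = m g − P sin α (the pull lifts the crate).
At impending slip, P cos α = μ_s N = μ_s (m g − P sin α).
Solving: P (cos α + μ_s sin α) = μ_s m g → P = 0.49×823/(cos 21° + 0.49 sin 21°) = 403/1.109 = 364 N.

P ≈ 364 N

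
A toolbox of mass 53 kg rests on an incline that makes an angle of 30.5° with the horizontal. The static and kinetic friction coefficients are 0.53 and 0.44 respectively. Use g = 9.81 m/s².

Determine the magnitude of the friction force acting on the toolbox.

f ≈ 197 N (up the incline)

Perpendicular to the surface, N = m g cos θ = 53·9.81·cos 30.5° = 448 N.
Along the slope the weight component is m g sin θ = 263.9 N; friction must supply exactly this, acting up-slope.
Static friction can supply at most μ_s N = 237.4 N.
Since |263.9| > 237.4 N, static friction cannot hold it; the toolbox slides down the incline and kinetic friction applies: f = μ_k N = 0.44 × 448 = 197 N.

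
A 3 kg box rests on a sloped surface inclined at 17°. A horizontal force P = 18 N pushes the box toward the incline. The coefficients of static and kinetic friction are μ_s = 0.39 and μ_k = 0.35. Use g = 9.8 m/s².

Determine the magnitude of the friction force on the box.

f ≈ 8.62 N (down the incline)

The horizontal push has a component P sin θ into the surface, so N = m g cos θ + P sin θ = 28.12 + 5.263 = 33.38 N.
Along the incline, the net driving force (taking up-slope positive) is P cos θ − m g sin θ = 17.21 − 8.596 = 8.618 N, so equilibrium requires friction f = -8.618 N (down-slope).
The limit of static friction is μ_s N = 13.02 N.
Since 8.618 N is within the 13.02 N limit, the box stays put and friction is exactly 8.62 N.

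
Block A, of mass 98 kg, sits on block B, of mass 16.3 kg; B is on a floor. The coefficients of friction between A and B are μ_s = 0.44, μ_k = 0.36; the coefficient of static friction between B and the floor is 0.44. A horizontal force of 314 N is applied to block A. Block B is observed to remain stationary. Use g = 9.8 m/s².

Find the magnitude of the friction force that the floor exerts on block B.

f ≈ 314 N

Between the blocks, N₁ = m_A g = 960.4 N.
Maximum static friction on A from B: μ_s N₁ = 0.44×960.4 = 422.6 N.
P = 314 N is within that limit, so A and B move together (both at rest); the A–B friction is simply f₁ = P = 314 N.
B experiences an equal 314 N forward from A (third law). B is in equilibrium, so the floor supplies f₂ = 314 N of static friction (limit μ_s(m_A+m_B)g = 492.9 N, not exceeded).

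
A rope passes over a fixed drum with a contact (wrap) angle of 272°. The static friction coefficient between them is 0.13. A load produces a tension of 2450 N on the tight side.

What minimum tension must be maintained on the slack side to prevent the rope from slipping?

T_min ≈ 1320 N

Capstan equation at impending slip: T_tight/T_slack = e^{μβ}.
β = 272° = 4.747 rad; e^{μβ} = e^{0.13×4.747} = 1.854.
T_slack = T_tight / e^{μβ} = 2450 / 1.854 = 1320 N.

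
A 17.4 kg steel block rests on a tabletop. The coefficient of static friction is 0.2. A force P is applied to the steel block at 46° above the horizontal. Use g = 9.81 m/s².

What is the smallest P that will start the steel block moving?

P ≈ 40.7 N

N = m g − P sin α (the pull lifts the steel block).
At impending slip, P cos α = μ_s N = μ_s (m g − P sin α).
Solving: P (cos α + μ_s sin α) = μ_s m g → P = 0.2×171/(cos 46° + 0.2 sin 46°) = 34.1/0.8385 = 40.7 N.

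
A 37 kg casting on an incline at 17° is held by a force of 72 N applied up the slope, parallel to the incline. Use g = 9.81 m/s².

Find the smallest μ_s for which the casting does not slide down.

μ_s,min ≈ 0.0983

N = m g cos θ = 347.1 N.
Friction must make up the shortfall along the incline: f = m g sin θ − P = 106.1 − 72 = 34.12 N.
At the threshold f = μ_s N, so μ_s,min = 34.12/347.1 = 0.0983.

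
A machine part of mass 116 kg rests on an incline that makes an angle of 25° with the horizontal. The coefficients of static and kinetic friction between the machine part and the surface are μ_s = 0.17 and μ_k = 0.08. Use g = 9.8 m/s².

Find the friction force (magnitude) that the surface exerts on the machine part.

Normal force: N = m g cos θ = 116 × 9.8 × cos 25° = 1030 N.
For equilibrium along the incline, friction must balance the weight component: f = m g sin θ = 480.4 N up the slope.
The static-friction ceiling is μ_s N = 0.17 × 1030 = 175.1 N.
Since |480.4| > 175.1 N, static friction cannot hold it; the machine part slides down the incline and kinetic friction applies: f = μ_k N = 0.08 × 1030 = 82.4 N.

f ≈ 82.4 N (up the incline)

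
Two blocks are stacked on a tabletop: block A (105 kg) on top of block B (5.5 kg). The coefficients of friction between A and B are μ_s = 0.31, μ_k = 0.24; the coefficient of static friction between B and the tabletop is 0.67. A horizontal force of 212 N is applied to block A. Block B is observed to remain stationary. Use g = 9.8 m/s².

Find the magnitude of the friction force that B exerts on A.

The normal force B exerts on A is simply A's weight, N₁ = 1029 N.
So the A–B interface can sustain at most μ_s N₁ = 319 N of static friction.
Since P = 212 N ≤ 319 N, A does not slip on B; friction on A equals P = 212 N.
By Newton's third law B feels 212 N forward from A. With B stationary, the floor's static friction on B balances it: f₂ = 212 N (well within μ_s(m_A+m_B)g = 725.5 N).

f ≈ 212 N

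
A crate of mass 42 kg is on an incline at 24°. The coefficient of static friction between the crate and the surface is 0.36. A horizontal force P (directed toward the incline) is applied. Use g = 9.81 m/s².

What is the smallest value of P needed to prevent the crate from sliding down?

P_min ≈ 30.3 N

The crate tends to slide down (tan θ > μ_s), so at the point of impending slip friction acts up-slope at its limit: f = μ_s N.
Perpendicular to the incline: N = m g cos θ + P sin θ.
Along the incline: P cos θ + μ_s N = m g sin θ, i.e. P cos θ + μ_s (m g cos θ + P sin θ) = m g sin θ.
Solving, P (cos θ + μ_s sin θ) = m g (sin θ − μ_s cos θ), so P = 412×0.07786/1.06 = 30.3 N.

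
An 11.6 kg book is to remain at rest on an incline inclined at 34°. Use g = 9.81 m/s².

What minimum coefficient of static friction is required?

At the slip threshold m g sin θ = μ_s m g cos θ, so μ_s,min = tan θ.
μ_s,min = tan 34° = 0.675.

μ_s,min ≈ 0.675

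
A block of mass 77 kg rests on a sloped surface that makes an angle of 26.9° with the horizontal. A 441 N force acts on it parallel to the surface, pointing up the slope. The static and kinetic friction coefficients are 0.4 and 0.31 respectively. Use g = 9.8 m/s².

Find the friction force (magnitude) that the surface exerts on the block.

Perpendicular to the surface, N = m g cos θ = 77·9.8·cos 26.9° = 673 N.
For equilibrium along the incline the friction force must supply f = m g sin θ − P = 341.4 − 441 = -99.59 N (positive meaning up-slope).
Maximum static friction available: μ_s N = 0.4 × 673 = 269.2 N.
Since |-99.59| ≤ 269.2 N, the block remains in static equilibrium and friction takes exactly the required value.

f ≈ 99.6 N (down the incline)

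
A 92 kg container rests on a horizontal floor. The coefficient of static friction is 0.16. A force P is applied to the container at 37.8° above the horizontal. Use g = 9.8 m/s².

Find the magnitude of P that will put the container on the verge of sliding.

N = m g − P sin α (the pull lifts the container).
At impending slip, P cos α = μ_s N = μ_s (m g − P sin α).
Solving: P (cos α + μ_s sin α) = μ_s m g → P = 0.16×902/(cos 37.8° + 0.16 sin 37.8°) = 144/0.8882 = 162 N.

P ≈ 162 N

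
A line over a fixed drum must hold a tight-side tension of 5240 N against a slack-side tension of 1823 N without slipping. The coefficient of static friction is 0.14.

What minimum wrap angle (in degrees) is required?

β_min ≈ 432°

T₂/T₁ = e^{μβ} → β = ln(T₂/T₁)/μ.
β = ln(5240/1823)/0.14 = 1.056/0.14 = 7.542 rad.
In degrees: β = 7.542 × 180/π = 432°.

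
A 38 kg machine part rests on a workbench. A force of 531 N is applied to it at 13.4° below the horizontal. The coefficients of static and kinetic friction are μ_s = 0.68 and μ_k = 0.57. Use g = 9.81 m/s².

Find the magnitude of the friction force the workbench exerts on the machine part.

N = m g + P sin α = 372.8 + 531×sin 13.4° = 495.8 N.
Horizontally, friction must balance P cos α = 516.5 N.
The static-friction limit is μ_s N = 337.2 N.
516.5 > 337.2 N → the machine part slides; f = μ_k N = 0.57×495.8 = 283 N.

f ≈ 283 N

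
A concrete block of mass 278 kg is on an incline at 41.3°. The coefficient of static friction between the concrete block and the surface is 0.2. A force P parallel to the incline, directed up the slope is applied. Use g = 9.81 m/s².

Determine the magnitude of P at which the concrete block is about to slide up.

At impending motion up the slope, friction acts down-slope at its limit: f = μ_s N.
P is parallel to the surface, so N = m g cos θ = 2050 N.
Along the incline: P = m g sin θ + μ_s N = 1800 + 0.2×2050 = 2210 N.

P ≈ 2210 N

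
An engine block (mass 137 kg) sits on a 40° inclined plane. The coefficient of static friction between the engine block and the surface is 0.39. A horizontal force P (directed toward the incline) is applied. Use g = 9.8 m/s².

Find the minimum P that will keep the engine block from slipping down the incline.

The engine block tends to slide down (tan θ > μ_s), so at the point of impending slip friction acts up-slope at its limit: f = μ_s N.
Perpendicular to the incline: N = m g cos θ + P sin θ.
Along the incline: P cos θ + μ_s N = m g sin θ, i.e. P cos θ + μ_s (m g cos θ + P sin θ) = m g sin θ.
Solving, P (cos θ + μ_s sin θ) = m g (sin θ − μ_s cos θ), so P = 1340×0.344/1.017 = 454 N.

P_min ≈ 454 N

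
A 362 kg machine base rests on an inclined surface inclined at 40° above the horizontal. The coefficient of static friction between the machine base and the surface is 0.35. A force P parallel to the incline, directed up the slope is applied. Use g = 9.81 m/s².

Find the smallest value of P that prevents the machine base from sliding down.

P_min ≈ 1330 N

The machine base tends to slide down (tan θ > μ_s), so at the point of impending slip friction acts up-slope at its limit: f = μ_s N.
P is parallel to the surface, so N = m g cos θ = 2720 N.
Along the incline: P + μ_s N = m g sin θ, so P = 2280 − 0.35×2720 = 1330 N.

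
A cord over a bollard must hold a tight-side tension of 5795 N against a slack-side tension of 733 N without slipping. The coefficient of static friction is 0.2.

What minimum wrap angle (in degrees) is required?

β_min ≈ 592°

T₂/T₁ = e^{μβ} → β = ln(T₂/T₁)/μ.
β = ln(5795/733)/0.2 = 2.068/0.2 = 10.34 rad.
In degrees: β = 10.34 × 180/π = 592°.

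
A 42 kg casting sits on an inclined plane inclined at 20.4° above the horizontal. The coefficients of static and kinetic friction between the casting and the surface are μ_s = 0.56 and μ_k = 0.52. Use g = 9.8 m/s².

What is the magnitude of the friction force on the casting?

The normal reaction is N = m g cos θ = 385.8 N.
Along the slope the weight component is m g sin θ = 143.5 N; friction must supply exactly this, acting up-slope.
The static-friction ceiling is μ_s N = 0.56 × 385.8 = 216 N.
Since |143.5| ≤ 216 N, the casting remains in static equilibrium and friction takes exactly the required value.

f ≈ 143 N (up the incline)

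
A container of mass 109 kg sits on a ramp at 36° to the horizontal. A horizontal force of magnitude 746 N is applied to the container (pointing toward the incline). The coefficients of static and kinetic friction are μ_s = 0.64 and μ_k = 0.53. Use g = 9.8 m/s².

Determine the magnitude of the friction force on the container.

Resolve perpendicular to the incline: N = m g cos θ + P sin θ = 109×9.8×cos 36° + 746×sin 36° = 1303 N.
Parallel to the incline: P cos θ − m g sin θ = 603.5 − 627.9 = -24.35 N; the friction needed to balance this is 24.35 N acting up the slope.
Maximum static friction: μ_s N = 0.64 × 1303 = 833.7 N.
|f_req| = 24.35 ≤ 833.7 N → the container is in equilibrium; friction equals the required value.

f ≈ 24.3 N (up the incline)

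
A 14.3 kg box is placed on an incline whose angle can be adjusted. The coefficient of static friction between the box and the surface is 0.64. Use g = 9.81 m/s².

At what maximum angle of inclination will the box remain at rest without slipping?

At the slip threshold, m g sin θ = μ_s · m g cos θ, so tan θ = μ_s.
θ_max = arctan(0.64) = 32.6°.

θ_max ≈ 32.6°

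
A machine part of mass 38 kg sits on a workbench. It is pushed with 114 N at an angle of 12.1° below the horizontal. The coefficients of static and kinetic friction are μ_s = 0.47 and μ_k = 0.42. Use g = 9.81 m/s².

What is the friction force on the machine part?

Vertical equilibrium gives N = m g + P sin α = 396.7 N.
Horizontally, friction must balance P cos α = 111.5 N.
The static-friction limit is μ_s N = 186.4 N.
111.5 ≤ 186.4 N → static; friction equals the required 111 N.

f ≈ 111 N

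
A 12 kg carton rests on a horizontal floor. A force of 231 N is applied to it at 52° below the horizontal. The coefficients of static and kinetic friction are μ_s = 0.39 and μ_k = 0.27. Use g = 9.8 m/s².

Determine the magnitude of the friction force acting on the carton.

Vertical equilibrium gives N = m g + P sin α = 299.6 N.
For equilibrium, f = P cos α = 231×cos 52° = 142.2 N.
μ_s N = 0.39 × 299.6 = 116.9 N.
The required friction exceeds μ_s N, so the carton moves and f = μ_k N = 80.9 N.

f ≈ 80.9 N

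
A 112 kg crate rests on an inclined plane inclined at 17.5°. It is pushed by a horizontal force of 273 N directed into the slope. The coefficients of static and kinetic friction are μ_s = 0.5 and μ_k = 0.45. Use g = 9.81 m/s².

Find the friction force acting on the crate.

f ≈ 70 N (up the incline)

The horizontal push has a component P sin θ into the surface, so N = m g cos θ + P sin θ = 1048 + 82.09 = 1130 N.
Along the incline, the net driving force (taking up-slope positive) is P cos θ − m g sin θ = 260.4 − 330.4 = -70.03 N, so equilibrium requires friction f = 70.03 N (up-slope).
The limit of static friction is μ_s N = 565 N.
|f_req| = 70.03 ≤ 565 N → the crate is in equilibrium; friction equals the required value.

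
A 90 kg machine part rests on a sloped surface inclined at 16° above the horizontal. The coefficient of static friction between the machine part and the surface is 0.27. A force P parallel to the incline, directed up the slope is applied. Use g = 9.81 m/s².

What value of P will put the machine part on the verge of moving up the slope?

At impending motion up the slope, friction acts down-slope at its limit: f = μ_s N.
P is parallel to the surface, so N = m g cos θ = 849 N.
Along the incline: P = m g sin θ + μ_s N = 243 + 0.27×849 = 473 N.

P ≈ 473 N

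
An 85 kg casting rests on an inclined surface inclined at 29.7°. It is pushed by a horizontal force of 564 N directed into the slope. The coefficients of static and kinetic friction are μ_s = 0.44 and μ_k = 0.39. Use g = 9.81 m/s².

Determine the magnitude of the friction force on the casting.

Normal direction: N = m g cos θ + P sin θ = 1004 N.
Parallel to the incline: P cos θ − m g sin θ = 489.9 − 413.1 = 76.77 N; the friction needed to balance this is 76.77 N acting down the slope.
Maximum static friction: μ_s N = 0.44 × 1004 = 441.6 N.
Since 76.77 N is within the 441.6 N limit, the casting stays put and friction is exactly 76.8 N.

f ≈ 76.8 N (down the incline)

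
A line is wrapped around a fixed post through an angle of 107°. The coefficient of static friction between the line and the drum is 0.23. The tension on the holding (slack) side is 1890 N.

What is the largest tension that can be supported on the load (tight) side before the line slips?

T_max ≈ 2900 N

At impending slip the capstan equation gives T₂/T₁ = e^{μβ} with β in radians.
β = 107° × π/180 = 1.868 rad.
e^{μβ} = e^{0.23×1.868} = 1.537.
T₂ = T₁ · e^{μβ} = 1890 × 1.537 = 2900 N.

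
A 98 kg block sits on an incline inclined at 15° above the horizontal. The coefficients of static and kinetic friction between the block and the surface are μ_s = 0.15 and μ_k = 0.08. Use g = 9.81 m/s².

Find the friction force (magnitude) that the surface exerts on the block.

f ≈ 74.3 N (up the incline)

Normal force: N = m g cos θ = 98 × 9.81 × cos 15° = 928.6 N.
Along the slope the weight component is m g sin θ = 248.8 N; friction must supply exactly this, acting up-slope.
Maximum static friction available: μ_s N = 0.15 × 928.6 = 139.3 N.
Since |248.8| > 139.3 N, static friction cannot hold it; the block slides down the incline and kinetic friction applies: f = μ_k N = 0.08 × 928.6 = 74.3 N.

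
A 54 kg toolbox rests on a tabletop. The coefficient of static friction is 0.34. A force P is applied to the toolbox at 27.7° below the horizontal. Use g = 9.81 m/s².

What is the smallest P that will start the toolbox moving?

P ≈ 248 N

N = m g + P sin α (the push presses the toolbox into the tabletop).
At impending slip, P cos α = μ_s N = μ_s (m g + P sin α).
Solving: P (cos α − μ_s sin α) = μ_s m g → P = 0.34×530/(cos 27.7° − 0.34 sin 27.7°) = 180/0.7273 = 248 N.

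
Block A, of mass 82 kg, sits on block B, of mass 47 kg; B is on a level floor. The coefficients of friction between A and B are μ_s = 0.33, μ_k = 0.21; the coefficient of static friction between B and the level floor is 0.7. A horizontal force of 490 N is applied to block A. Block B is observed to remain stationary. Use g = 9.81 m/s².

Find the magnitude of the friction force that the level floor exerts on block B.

The normal force B exerts on A is simply A's weight, N₁ = 804.4 N.
Maximum static friction on A from B: μ_s N₁ = 0.33×804.4 = 265.5 N.
P = 490 N exceeds that limit, so A slips over B and the interface friction becomes kinetic: f₁ = μ_k N₁ = 0.21×804.4 = 169 N.
B experiences an equal 169 N forward from A (third law). B is in equilibrium, so the floor supplies f₂ = 169 N of static friction (limit μ_s(m_A+m_B)g = 885.8 N, not exceeded).

f ≈ 169 N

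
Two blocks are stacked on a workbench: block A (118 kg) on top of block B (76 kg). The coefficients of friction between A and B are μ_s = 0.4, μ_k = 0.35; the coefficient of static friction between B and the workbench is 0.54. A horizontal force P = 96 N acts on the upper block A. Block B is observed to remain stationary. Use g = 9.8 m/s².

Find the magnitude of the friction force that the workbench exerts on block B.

The normal force B exerts on A is simply A's weight, N₁ = 1156 N.
Maximum static friction on A from B: μ_s N₁ = 0.4×1156 = 462.6 N.
Since P = 96 N ≤ 462.6 N, A does not slip on B; friction on A equals P = 96 N.
By Newton's third law B feels 96 N forward from A. With B stationary, the floor's static friction on B balances it: f₂ = 96 N (well within μ_s(m_A+m_B)g = 1027 N).

f ≈ 96 N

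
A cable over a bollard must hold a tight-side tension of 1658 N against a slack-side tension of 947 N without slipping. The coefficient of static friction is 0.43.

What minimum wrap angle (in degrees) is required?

β_min ≈ 74.6°

T₂/T₁ = e^{μβ} → β = ln(T₂/T₁)/μ.
β = ln(1658/947)/0.43 = 0.5601/0.43 = 1.302 rad.
In degrees: β = 1.302 × 180/π = 74.6°.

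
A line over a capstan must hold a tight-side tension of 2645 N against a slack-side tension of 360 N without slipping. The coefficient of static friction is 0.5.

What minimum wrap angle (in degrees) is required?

T₂/T₁ = e^{μβ} → β = ln(T₂/T₁)/μ.
β = ln(2645/360)/0.5 = 1.994/0.5 = 3.989 rad.
In degrees: β = 3.989 × 180/π = 229°.

β_min ≈ 229°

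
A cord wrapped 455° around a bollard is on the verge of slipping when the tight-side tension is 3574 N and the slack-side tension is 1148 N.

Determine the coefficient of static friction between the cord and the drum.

μ ≈ 0.143

T₂/T₁ = e^{μβ} → μ = ln(T₂/T₁)/β.
β = 455° = 7.941 rad.
μ = ln(3574/1148)/7.941 = ln(3.113)/7.941 = 0.143.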